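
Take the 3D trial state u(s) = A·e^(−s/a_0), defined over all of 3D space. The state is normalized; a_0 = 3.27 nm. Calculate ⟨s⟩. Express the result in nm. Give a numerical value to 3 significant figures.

⟨s⟩ = ∫ s |u|² 4πs² ds over the full domain.
The ratio of the moment integral to the normalization integral gives ⟨s⟩ = 3·a_0/2.
Putting a_0 = 3.27 gives 4.905.

⟨s⟩ ≈ 4.91 nm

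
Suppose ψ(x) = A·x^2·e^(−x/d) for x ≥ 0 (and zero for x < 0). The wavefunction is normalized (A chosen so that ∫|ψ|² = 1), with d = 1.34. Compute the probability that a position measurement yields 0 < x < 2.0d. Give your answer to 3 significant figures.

P ≈ 0.371

P = ∫_{0}^{2.0d} |ψ(x)|² dx.
The normalization integral ∫|ψ|²dx over the whole domain equals 3·d^5/4·A², and A² cancels in the ratio.
In terms of u = x/d (A² and the length scale cancel between numerator and denominator), P = [∫_{0}^{2.0} u^4·e^(-2·u) du] / [∫_{0}^{∞} u^4·e^(-2·u) du].
An antiderivative of u^4·e^(-2·u) is -(u^4/2 + u^3 + 3·u^2/2 + 3·u/2 + 3/4)·e^(-2·u); evaluating from 0 to 2.0 gives 3/4 - 103·e^(-4)/4, while the full integral is 3/4.
Taking the ratio, P = 0.3712.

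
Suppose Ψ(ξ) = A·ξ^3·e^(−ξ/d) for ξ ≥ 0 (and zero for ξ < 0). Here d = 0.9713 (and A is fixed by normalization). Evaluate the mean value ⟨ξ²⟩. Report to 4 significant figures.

⟨ξ²⟩ = ∫ ξ^2 |Ψ|² dξ over the full domain.
With ∫₀^∞ ξ^8 e^(−αξ) dξ = 8!/α^9, the ratio of the moment integral to the normalization integral gives ⟨ξ²⟩ = 14·d^2.
With d = 0.9713, ⟨ξ^2⟩ = 13.208.

⟨ξ^2⟩ ≈ 13.21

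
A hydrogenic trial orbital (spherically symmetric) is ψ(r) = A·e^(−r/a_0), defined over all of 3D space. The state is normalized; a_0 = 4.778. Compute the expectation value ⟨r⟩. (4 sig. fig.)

⟨r⟩ ≈ 7.167

⟨r⟩ = ∫ r |ψ|² 4πr² dr over the full domain.
Evaluating both integrals, ⟨r⟩ = 3·a_0/2.
With a_0 = 4.778, ⟨r⟩ = 7.1670.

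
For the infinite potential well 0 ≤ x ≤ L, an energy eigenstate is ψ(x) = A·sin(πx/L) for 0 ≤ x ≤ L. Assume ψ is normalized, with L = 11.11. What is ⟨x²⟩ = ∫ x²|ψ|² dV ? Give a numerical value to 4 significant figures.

⟨x^2⟩ ≈ 34.89

By definition ⟨x²⟩ = ∫ x^2 |ψ(x)|² dx.
Using sin²θ = (1 − cos 2θ)/2, evaluating both integrals, ⟨x²⟩ = -L^2/(2·π^2) + L^2/3.
With L = 11.11, ⟨x^2⟩ = 34.891.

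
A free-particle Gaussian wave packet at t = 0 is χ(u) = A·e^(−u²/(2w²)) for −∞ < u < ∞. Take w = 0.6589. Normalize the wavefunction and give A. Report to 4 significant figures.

A ≈ 0.9253

The normalization condition is ∫|χ|² du = 1 from −∞ to ∞.
The integral (without the A² prefactor) comes out to √(π)·w.
Setting this equal to 1 gives A² = 1/(√(π)·w).
Substituting w = 0.6589 gives A² = 0.85626, so A = 0.92534.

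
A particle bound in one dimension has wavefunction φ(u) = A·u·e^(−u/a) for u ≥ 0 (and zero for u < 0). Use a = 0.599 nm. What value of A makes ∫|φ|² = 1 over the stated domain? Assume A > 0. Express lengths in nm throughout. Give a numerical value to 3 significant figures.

A ≈ 4.31 nm^(-3/2)

Normalization requires ∫|φ|² du = 1, integrated from 0 to ∞.
With ∫₀^∞ u^2 e^(−αu) du = 2!/α^3, carrying out the integral gives A² · a^3/4.
Setting this equal to 1 gives A² = 1/(a^3/4).
With a = 0.599: A² = 18.61 and A = 4.314.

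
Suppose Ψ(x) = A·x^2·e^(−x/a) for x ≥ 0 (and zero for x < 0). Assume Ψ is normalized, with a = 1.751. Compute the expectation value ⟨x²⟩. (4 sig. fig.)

⟨x^2⟩ ≈ 23.00

⟨x²⟩ = ∫ x^2 |Ψ|² dx over the full domain.
Using ∫₀^∞ xⁿ e^(−αx) dx = n!/αⁿ⁺¹, evaluating both integrals, ⟨x²⟩ = 15·a^2/2.
With a = 1.751, ⟨x^2⟩ = 22.995.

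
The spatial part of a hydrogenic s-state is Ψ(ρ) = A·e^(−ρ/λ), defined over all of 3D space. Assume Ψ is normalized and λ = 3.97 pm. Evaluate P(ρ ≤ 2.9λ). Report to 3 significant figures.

P ≈ 0.928

With dV = 4πρ²dρ, the probability is ∫|Ψ|² dV over ρ ≤ 2.9λ.
A² is fixed by ∫₀^∞ 4πρ²|Ψ|² dρ = 1, i.e. A² = (π·λ^3)^(−1).
Let u = ρ/λ; then A², 4π and the length scale all cancel, so P = ∫_{0}^{2.9} u^2·e^(-2·u) du ÷ ∫_{0}^{∞} u^2·e^(-2·u) du.
An antiderivative of u^2·e^(-2·u) is -(2·u^2 + 2·u + 1)·e^(-2·u)/4; evaluating from 0 to 2.9 gives 1/4 - 1181·e^(-29/5)/200, while the full integral is 1/4.
Taking the ratio yields P = 0.9285.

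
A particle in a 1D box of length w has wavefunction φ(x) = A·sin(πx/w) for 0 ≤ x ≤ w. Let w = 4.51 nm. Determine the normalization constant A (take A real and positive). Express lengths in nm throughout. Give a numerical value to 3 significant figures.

A ≈ 0.666 nm^(-1/2)

Require ∫ |φ|² dx = 1 over the whole domain.
Using sin²θ = (1 − cos 2θ)/2, with φ = A·sin(πx/w), the integral evaluates to A²·[w/2].
Setting this equal to 1 gives A² = 1/(w/2).
With w = 4.51: A² = 0.4435 and A = 0.6659.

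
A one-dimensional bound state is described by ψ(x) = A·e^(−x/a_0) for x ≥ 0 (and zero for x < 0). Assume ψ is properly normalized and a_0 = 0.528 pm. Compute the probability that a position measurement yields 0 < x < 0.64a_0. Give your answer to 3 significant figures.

The probability is P = ∫ |ψ|² dx over [0, 0.64a_0].
Since A² = 1/(a_0/2), this is the region integral divided by the full normalization integral.
Let u = x/a_0; then A² and the length scale cancel, so P = ∫_{0}^{0.64} e^(-2·u) du ÷ ∫_{0}^{∞} e^(-2·u) du.
Using ∫ e^(-2·u) du = -e^(-2·u)/2, the numerator is 1/2 - e^(-32/25)/2 and the denominator is 1/2.
Evaluating gives P = 0.7220.

P ≈ 0.722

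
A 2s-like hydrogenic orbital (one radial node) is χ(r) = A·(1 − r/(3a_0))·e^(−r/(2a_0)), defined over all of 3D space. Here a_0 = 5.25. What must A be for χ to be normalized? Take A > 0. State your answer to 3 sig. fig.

We need A² ∫|f|² 4πr² dr = 1, taking the integral from 0 to ∞.
∫|χ|² 4πr² dr = A²·(8·π·a_0^3/3).
So A² = (8·π·a_0^3/3)^(−1).
Substituting a_0 = 5.25 gives A² = 0.0008249, so A = 0.02872.

A ≈ 0.0287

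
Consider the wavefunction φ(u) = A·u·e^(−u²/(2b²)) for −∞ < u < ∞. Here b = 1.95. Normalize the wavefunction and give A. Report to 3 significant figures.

We need A² ∫|f|² du = 1, taking the integral from −∞ to ∞.
The integral (without the A² prefactor) comes out to √(π)·b^3/2.
Setting this equal to 1 gives A² = 1/(√(π)·b^3/2).
Plugging in b = 1.95 yields A = 0.3901.

A ≈ 0.390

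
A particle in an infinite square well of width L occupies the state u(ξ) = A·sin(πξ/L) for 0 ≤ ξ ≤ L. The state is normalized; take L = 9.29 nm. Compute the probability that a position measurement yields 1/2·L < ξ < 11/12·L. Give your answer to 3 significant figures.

P = ∫_{1/2·L}^{11/12·L} |u(ξ)|² dξ.
With A² fixed by ∫|u|² = 1, i.e. A² = (L/2)^(−1), substitute and integrate.
Let t = ξ/L; then A² and the length scale cancel, so P = ∫_{1/2}^{11/12} sin(π·t)^2 dt ÷ ∫_{0}^{1} sin(π·t)^2 dt.
An antiderivative of sin(π·t)^2 is t/2 - sin(2·π·t)/(4·π); evaluating from 1/2 to 11/12 gives 1/(8·π) + 5/24, while the full integral is 1/2.
The result is P = (3 + 5·π)/(12·π).

P ≈ 0.496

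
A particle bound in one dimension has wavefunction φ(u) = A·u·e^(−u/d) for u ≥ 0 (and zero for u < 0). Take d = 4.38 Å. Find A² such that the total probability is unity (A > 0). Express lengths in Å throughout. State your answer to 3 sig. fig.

A^2 ≈ 0.0476 Å^(-3)

Normalization requires ∫|φ|² du = 1, integrated from 0 to ∞.
Recall ∫₀^∞ u^m e^(−u/β) du = m!·β^(m+1), ∫|φ|² du = A²·(d^3/4).
Substituting d = 4.38 gives A² = 0.04760, so A = 0.2182.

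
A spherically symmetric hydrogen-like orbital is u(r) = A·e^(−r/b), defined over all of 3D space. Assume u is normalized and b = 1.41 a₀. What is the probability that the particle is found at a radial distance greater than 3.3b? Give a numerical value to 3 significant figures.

With dV = 4πr²dr, the probability is ∫|u|² dV over r > 3.3b.
A² is fixed by ∫₀^∞ 4πr²|u|² dr = 1, i.e. A² = (π·b^3)^(−1).
Let t = r/b; then A², 4π and the length scale all cancel, so P = ∫_{3.3}^{∞} t^2·e^(-2·t) dt ÷ ∫_{0}^{∞} t^2·e^(-2·t) dt.
With ∫ t^2·e^(-2·t) dt = -(2·t^2 + 2·t + 1)·e^(-2·t)/4 + C, the region integral is 1469·e^(-33/5)/200 and the full one is 1/4.
This evaluates to P = 0.03997.

P ≈ 0.0400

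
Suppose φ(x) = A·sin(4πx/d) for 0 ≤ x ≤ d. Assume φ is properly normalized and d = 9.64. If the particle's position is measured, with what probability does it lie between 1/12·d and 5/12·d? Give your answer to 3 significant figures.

P = ∫_{1/12·d}^{5/12·d} |φ(x)|² dx.
Since A² = 1/(d/2), this is the region integral divided by the full normalization integral.
Substituting u = x/d, A² and the length scale cancel in the ratio: P = ∫_{1/12}^{5/12} sin(4·π·u)^2 du / ∫_{0}^{1} sin(4·π·u)^2 du.
With ∫ sin(4·π·u)^2 du = u/2 - sin(4·π·u)·cos(4·π·u)/(8·π) + C, the region integral is √(3)/(16·π) + 1/6 and the full one is 1/2.
The result is P = (√(3)/8 + π/3)/π.

P ≈ 0.402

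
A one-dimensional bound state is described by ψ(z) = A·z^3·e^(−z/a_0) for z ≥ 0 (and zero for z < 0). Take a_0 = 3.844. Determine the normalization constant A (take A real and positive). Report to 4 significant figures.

A ≈ 0.003786

We need A² ∫|f|² dz = 1, taking the integral from 0 to ∞.
With ψ = A·z^3·e^(−z/a_0), the integral evaluates to A²·[45·a_0^7/8].
With a_0 = 3.844: A² = 0.000014335 and A = 0.0037861.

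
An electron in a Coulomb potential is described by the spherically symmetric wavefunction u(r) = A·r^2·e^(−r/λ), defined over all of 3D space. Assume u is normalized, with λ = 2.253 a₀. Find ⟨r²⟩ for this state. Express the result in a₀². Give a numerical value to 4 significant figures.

⟨r^2⟩ ≈ 71.06 a₀^2

By definition ⟨r²⟩ = ∫ r^2 |u(r)|² 4πr² dr.
With ∫₀^∞ r^8 e^(−αr) dr = 8!/α^9, the ratio of the moment integral to the normalization integral gives ⟨r²⟩ = 14·λ^2.
Putting λ = 2.253 gives 71.064.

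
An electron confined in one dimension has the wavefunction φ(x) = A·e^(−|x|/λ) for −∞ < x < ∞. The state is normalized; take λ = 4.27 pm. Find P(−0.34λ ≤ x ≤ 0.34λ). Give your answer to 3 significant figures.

The probability is P = ∫ |φ|² dx over [−0.34λ, 0.34λ].
Since A² = 1/(λ), this is the region integral divided by the full normalization integral.
By symmetry take twice the x ≥ 0 contribution in numerator and denominator; the 2's cancel. Substituting u = x/λ, A² and the length scale cancel in the ratio: P = ∫_{0}^{0.34} e^(-2·u) du / ∫_{0}^{∞} e^(-2·u) du.
Using ∫ e^(-2·u) du = -e^(-2·u)/2, the numerator is 1/2 - e^(-17/25)/2 and the denominator is 1/2.
Taking the ratio, P = 0.4934.

P ≈ 0.493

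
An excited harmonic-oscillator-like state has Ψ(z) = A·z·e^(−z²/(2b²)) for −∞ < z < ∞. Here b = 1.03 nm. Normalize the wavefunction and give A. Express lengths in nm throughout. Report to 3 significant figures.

A ≈ 1.02 nm^(-3/2)

Require ∫ |Ψ|² dz = 1 over the whole domain.
With ∫_{−∞}^{∞} z^(2m) e^(−αz²) dz = (2m−1)!!·√π / (2^m α^(m+1/2)), with Ψ = A·z·e^(−z²/(2b²)), the integral evaluates to A²·[√(π)·b^3/2].
So A² = (√(π)·b^3/2)^(−1).
With b = 1.03: A² = 1.033 and A = 1.016.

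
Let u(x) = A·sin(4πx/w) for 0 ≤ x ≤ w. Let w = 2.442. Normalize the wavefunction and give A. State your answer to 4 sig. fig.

We need A² ∫|f|² dx = 1, taking the integral from 0 to w.
With u = A·sin(4πx/w), the integral evaluates to A²·[w/2].
Substituting w = 2.442 gives A² = 0.81900, so A = 0.90499.

A ≈ 0.9050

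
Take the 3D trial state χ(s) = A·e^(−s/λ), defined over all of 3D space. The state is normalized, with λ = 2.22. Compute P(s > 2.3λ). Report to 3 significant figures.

With dV = 4πs²ds, the probability is ∫|χ|² dV over s > 2.3λ.
Normalization gives A² = 1/(π·λ^3).
Substituting u = s/λ, A², 4π and the length scale all cancel in the ratio: P = ∫_{2.3}^{∞} u^2·e^(-2·u) du / ∫_{0}^{∞} u^2·e^(-2·u) du.
With ∫ u^2·e^(-2·u) du = -(2·u^2 + 2·u + 1)·e^(-2·u)/4 + C, the region integral is 809·e^(-23/5)/200 and the full one is 1/4.
This evaluates to P = 0.1626.

P ≈ 0.163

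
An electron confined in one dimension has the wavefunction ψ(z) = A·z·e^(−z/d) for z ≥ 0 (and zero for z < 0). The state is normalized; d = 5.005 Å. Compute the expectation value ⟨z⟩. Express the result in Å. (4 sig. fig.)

By definition ⟨z⟩ = ∫ z |ψ(z)|² dz.
Recall ∫₀^∞ z^m e^(−z/β) dz = m!·β^(m+1), since the A² factors cancel between numerator and denominator, ⟨z⟩ = 3·d/2.
Putting d = 5.005 gives 7.5075.

⟨z⟩ ≈ 7.508 Å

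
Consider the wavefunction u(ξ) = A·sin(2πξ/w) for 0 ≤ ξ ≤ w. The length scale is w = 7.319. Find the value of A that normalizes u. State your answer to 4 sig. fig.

A ≈ 0.5227

Require ∫ |u|² dξ = 1 over the whole domain.
With ∫₀^w sin²(nπξ/w) dξ = w/2, with u = A·sin(2πξ/w), the integral evaluates to A²·[w/2].
Hence A² = 1/[w/2].
Substituting w = 7.319 gives A² = 0.27326, so A = 0.52274.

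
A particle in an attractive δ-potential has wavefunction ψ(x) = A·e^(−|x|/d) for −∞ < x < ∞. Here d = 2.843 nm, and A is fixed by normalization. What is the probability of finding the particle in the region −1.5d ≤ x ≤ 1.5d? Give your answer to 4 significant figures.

P = ∫_{−1.5d}^{1.5d} |ψ(x)|² dx.
Since A² = 1/(d), this is the region integral divided by the full normalization integral.
Both integrals are even about x = 0, so only the x ≥ 0 halves are needed (the factors of 2 cancel). In terms of u = x/d (A² and the length scale cancel between numerator and denominator), P = [∫_{0}^{1.5} e^(-2·u) du] / [∫_{0}^{∞} e^(-2·u) du].
With ∫ e^(-2·u) du = -e^(-2·u)/2 + C, the region integral is 1/2 - e^(-3)/2 and the full one is 1/2.
This works out to P = 0.95021.

P ≈ 0.9502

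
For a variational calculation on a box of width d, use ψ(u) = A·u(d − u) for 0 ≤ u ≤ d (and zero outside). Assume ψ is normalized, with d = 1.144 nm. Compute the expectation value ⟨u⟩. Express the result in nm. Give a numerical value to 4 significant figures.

⟨u⟩ = ∫ u |ψ|² du over the full domain.
Since the A² factors cancel between numerator and denominator, ⟨u⟩ = d/2.
Putting d = 1.144 gives 0.57200.

⟨u⟩ ≈ 0.5720 nm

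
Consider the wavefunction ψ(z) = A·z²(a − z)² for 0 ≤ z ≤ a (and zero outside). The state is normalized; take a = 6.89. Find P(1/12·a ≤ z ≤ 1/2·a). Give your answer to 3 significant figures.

P ≈ 0.500

The probability is P = ∫ |ψ|² dz over [1/12·a, 1/2·a].
The normalization integral ∫|ψ|²dz over the whole domain equals a^9/630·A², and A² cancels in the ratio.
In terms of u = z/a (A² and the length scale cancel between numerator and denominator), P = [∫_{1/12}^{1/2} u^4·(1 - u)^4 du] / [∫_{0}^{1} u^4·(1 - u)^4 du].
An antiderivative of u^4·(1 - u)^4 is u^5·(70·u^4 - 315·u^3 + 540·u^2 - 420·u + 126)/630; evaluating from 1/12 to 1/2 gives ≈ 0.00079305, while the full integral is 1/630.
This works out to P = 0.4996.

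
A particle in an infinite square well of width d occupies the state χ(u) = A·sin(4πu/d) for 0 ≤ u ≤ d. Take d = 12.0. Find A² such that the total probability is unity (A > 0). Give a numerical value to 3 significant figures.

A^2 ≈ 0.167

The normalization condition is ∫|χ|² du = 1 from 0 to d.
With χ = A·sin(4πu/d), the integral evaluates to A²·[d/2].
With d = 12.0: A² = 0.1667 and A = 0.4082.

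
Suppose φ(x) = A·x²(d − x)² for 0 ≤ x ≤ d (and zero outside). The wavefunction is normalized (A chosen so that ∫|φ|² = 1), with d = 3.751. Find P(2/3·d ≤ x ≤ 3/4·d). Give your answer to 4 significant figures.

P ≈ 0.09592

|φ|² is the probability density, so P = ∫_{2/3·d}^{3/4·d} |φ|² dx.
With A² fixed by ∫|φ|² = 1, i.e. A² = (d^9/630)^(−1), substitute and integrate.
Let u = x/d; then A² and the length scale cancel, so P = ∫_{2/3}^{3/4} u^4·(1 - u)^4 du ÷ ∫_{0}^{1} u^4·(1 - u)^4 du.
Using ∫ u^4·(1 - u)^4 du = u^5·(70·u^4 - 315·u^3 + 540·u^2 - 420·u + 126)/630, the numerator is ≈ 0.000152252 and the denominator is 1/630.
Taking the ratio, P = 0.095918.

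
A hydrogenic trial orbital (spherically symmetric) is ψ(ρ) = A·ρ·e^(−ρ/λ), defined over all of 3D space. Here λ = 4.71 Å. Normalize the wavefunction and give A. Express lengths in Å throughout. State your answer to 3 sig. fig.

A ≈ 0.00677 Å^(-5/2)

Normalization requires ∫|ψ|² 4πρ² dρ = 1, integrated from 0 to ∞.
(Spherical symmetry: dV = 4πρ² dρ.)
With ∫₀^∞ ρ^4 e^(−αρ) dρ = 4!/α^5, carrying out the integral gives A² · 3·π·λ^5.
Substituting λ = 4.71 gives A² = 0.00004577, so A = 0.006766.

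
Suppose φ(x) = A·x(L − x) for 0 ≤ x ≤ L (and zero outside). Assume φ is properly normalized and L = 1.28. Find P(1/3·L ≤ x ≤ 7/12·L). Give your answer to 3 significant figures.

The probability is P = ∫ |φ|² dx over [1/3·L, 7/12·L].
The normalization integral ∫|φ|²dx over the whole domain equals L^5/30·A², and A² cancels in the ratio.
In terms of u = x/L (A² and the length scale cancel between numerator and denominator), P = [∫_{1/3}^{7/12} u^2·(1 - u)^2 du] / [∫_{0}^{1} u^2·(1 - u)^2 du].
Using ∫ u^2·(1 - u)^2 du = u^3·(6·u^2 - 15·u + 10)/30, the numerator is ≈ 0.014783 and the denominator is 1/30.
This works out to P = 0.4435.

P ≈ 0.444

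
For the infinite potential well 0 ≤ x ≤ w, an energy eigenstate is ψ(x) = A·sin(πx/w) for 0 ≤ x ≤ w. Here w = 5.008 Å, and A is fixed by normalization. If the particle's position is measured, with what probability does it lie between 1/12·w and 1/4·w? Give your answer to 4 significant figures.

P ≈ 0.08709

The probability is P = ∫ |ψ|² dx over [1/12·w, 1/4·w].
Since A² = 1/(w/2), this is the region integral divided by the full normalization integral.
Let u = x/w; then A² and the length scale cancel, so P = ∫_{1/12}^{1/4} sin(π·u)^2 du ÷ ∫_{0}^{1} sin(π·u)^2 du.
With ∫ sin(π·u)^2 du = u/2 - sin(2·π·u)/(4·π) + C, the region integral is 1/12 - 1/(8·π) and the full one is 1/2.
This works out to P = (-3 + 2·π)/(12·π).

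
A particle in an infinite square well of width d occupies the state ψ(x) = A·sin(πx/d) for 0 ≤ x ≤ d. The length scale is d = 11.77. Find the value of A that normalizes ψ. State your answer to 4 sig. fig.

We need A² ∫|f|² dx = 1, taking the integral from 0 to d.
Carrying out the integral gives A² · d/2.
Setting this equal to 1 gives A² = 1/(d/2).
Plugging in d = 11.77 yields A = 0.41222.

A ≈ 0.4122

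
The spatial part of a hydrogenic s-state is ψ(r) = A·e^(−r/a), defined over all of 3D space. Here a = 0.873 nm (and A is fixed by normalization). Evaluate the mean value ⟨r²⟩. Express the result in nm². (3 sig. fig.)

⟨r²⟩ = ∫ r^2 |ψ|² 4πr² dr over the full domain.
The ratio of the moment integral to the normalization integral gives ⟨r²⟩ = 3·a^2.
Putting a = 0.873 gives 2.286.

⟨r^2⟩ ≈ 2.29 nm^2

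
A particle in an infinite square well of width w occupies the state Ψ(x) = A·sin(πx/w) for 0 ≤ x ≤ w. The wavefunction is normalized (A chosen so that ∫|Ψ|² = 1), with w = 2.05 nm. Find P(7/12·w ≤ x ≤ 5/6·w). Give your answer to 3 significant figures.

P ≈ 0.308

The probability is P = ∫ |Ψ|² dx over [7/12·w, 5/6·w].
With A² fixed by ∫|Ψ|² = 1, i.e. A² = (w/2)^(−1), substitute and integrate.
Let u = x/w; then A² and the length scale cancel, so P = ∫_{7/12}^{5/6} sin(π·u)^2 du ÷ ∫_{0}^{1} sin(π·u)^2 du.
Using ∫ sin(π·u)^2 du = u/2 - sin(2·π·u)/(4·π), the numerator is -1/(8·π) + √(3)/(8·π) + 1/8 and the denominator is 1/2.
The result is P = (-1 + √(3) + π)/(4·π).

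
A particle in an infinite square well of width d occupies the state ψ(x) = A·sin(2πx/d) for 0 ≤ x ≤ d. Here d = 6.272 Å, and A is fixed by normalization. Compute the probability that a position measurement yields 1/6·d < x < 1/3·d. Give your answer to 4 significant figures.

P = ∫_{1/6·d}^{1/3·d} |ψ(x)|² dx.
The normalization integral ∫|ψ|²dx over the whole domain equals d/2·A², and A² cancels in the ratio.
Substituting u = x/d, A² and the length scale cancel in the ratio: P = ∫_{1/6}^{1/3} sin(2·π·u)^2 du / ∫_{0}^{1} sin(2·π·u)^2 du.
With ∫ sin(2·π·u)^2 du = u/2 - sin(4·π·u)/(8·π) + C, the region integral is √(3)/(8·π) + 1/12 and the full one is 1/2.
Taking the ratio, P = (√(3)/4 + π/6)/π.

P ≈ 0.3045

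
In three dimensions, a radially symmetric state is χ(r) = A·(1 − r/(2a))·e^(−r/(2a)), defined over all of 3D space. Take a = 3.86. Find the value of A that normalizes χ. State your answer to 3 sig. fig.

A ≈ 0.0263

We need A² ∫|f|² 4πr² dr = 1, taking the integral from 0 to ∞.
Recall ∫₀^∞ r^m e^(−r/β) dr = m!·β^(m+1), carrying out the integral gives A² · 8·π·a^3.
Plugging in a = 3.86 yields A = 0.02630.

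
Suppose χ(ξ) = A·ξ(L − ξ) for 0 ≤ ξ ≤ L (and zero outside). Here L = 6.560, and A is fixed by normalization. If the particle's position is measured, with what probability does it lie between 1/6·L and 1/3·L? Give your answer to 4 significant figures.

|χ|² is the probability density, so P = ∫_{1/6·L}^{1/3·L} |χ|² dξ.
With A² fixed by ∫|χ|² = 1, i.e. A² = (L^5/30)^(−1), substitute and integrate.
Let u = ξ/L; then A² and the length scale cancel, so P = ∫_{1/6}^{1/3} u^2·(1 - u)^2 du ÷ ∫_{0}^{1} u^2·(1 - u)^2 du.
Using ∫ u^2·(1 - u)^2 du = u^3·(6·u^2 - 15·u + 10)/30, the numerator is ≈ 0.00581276 and the denominator is 1/30.
The result is P = 113/648.

P ≈ 0.1744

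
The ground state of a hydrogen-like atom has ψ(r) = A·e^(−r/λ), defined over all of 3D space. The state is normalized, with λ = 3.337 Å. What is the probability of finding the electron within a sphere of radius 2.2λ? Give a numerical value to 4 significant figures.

With dV = 4πr²dr, the probability is ∫|ψ|² dV over r ≤ 2.2λ.
Normalization gives A² = 1/(π·λ^3).
Let u = r/λ; then A², 4π and the length scale all cancel, so P = ∫_{0}^{2.2} u^2·e^(-2·u) du ÷ ∫_{0}^{∞} u^2·e^(-2·u) du.
With ∫ u^2·e^(-2·u) du = -(2·u^2 + 2·u + 1)·e^(-2·u)/4 + C, the region integral is 1/4 - 377·e^(-22/5)/100 and the full one is 1/4.
Taking the ratio yields P = 0.81486.

P ≈ 0.8149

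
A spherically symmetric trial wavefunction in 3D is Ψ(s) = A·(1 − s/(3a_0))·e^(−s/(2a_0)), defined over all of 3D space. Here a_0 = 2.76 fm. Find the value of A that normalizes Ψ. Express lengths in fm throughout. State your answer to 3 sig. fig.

A ≈ 0.0753 fm^(-3/2)

Require ∫ |Ψ|² 4πs² ds = 1 over the whole domain.
In 3D with spherical symmetry the volume element is 4πs² ds.
∫|Ψ|² 4πs² ds = A²·(8·π·a_0^3/3).
So A² = (8·π·a_0^3/3)^(−1).
Substituting a_0 = 2.76 gives A² = 0.005677, so A = 0.07535.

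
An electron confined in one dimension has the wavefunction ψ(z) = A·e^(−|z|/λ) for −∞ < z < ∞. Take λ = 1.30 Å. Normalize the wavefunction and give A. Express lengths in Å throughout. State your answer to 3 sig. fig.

The normalization condition is ∫|ψ|² dz = 1 from −∞ to ∞.
The integral (without the A² prefactor) comes out to λ.
Plugging in λ = 1.30 yields A = 0.8771.

A ≈ 0.877 Å^(-1/2)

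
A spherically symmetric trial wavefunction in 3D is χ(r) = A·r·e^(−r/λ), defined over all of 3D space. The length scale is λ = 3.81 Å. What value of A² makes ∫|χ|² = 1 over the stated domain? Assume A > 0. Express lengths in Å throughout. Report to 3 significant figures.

The normalization condition is ∫|χ|² 4πr² dr = 1 from 0 to ∞.
∫|χ|² 4πr² dr = A²·(3·π·λ^5).
Substituting λ = 3.81 gives A² = 0.0001322, so A = 0.01150.

A^2 ≈ 0.000132 Å^(-5)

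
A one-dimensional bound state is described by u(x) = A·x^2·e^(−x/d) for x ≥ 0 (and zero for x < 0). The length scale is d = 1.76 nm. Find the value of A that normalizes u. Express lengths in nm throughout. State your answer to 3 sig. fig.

A ≈ 0.281 nm^(-5/2)

Normalization requires ∫|u|² dx = 1, integrated from 0 to ∞.
With ∫₀^∞ x^4 e^(−αx) dx = 4!/α^5, the integral (without the A² prefactor) comes out to 3·d^5/4.
With d = 1.76: A² = 0.07895 and A = 0.2810.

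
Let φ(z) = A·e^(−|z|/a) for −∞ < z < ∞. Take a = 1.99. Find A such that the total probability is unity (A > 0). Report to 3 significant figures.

The normalization condition is ∫|φ|² dz = 1 from −∞ to ∞.
Carrying out the integral gives A² · a.
So A² = (a)^(−1).
Plugging in a = 1.99 yields A = 0.7089.

A ≈ 0.709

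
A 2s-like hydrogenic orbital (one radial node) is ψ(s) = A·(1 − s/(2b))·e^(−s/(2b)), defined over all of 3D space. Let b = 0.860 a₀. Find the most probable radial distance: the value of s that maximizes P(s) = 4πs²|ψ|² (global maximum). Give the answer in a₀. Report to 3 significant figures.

The maximum of P(s) = 4πs²|ψ|² occurs where its derivative vanishes.
Solving yields s = b·(√(5) + 3).
With b = 0.860, the most probable radial distance is 4.503 a₀.

s ≈ 4.50 a₀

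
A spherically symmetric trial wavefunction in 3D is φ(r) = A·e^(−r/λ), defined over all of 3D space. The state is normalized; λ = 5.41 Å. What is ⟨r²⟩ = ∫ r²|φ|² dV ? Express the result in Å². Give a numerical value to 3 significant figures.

The expectation value is the |φ|²-weighted average of r^2: ∫ r^2|φ|² 4πr² dr.
Recall ∫₀^∞ r^m e^(−r/β) dr = m!·β^(m+1), since the A² factors cancel between numerator and denominator, ⟨r²⟩ = 3·λ^2.
With λ = 5.41, ⟨r^2⟩ = 87.80.

⟨r^2⟩ ≈ 87.8 Å^2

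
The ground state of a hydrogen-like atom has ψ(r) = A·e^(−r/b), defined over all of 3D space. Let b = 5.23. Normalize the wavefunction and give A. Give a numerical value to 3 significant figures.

A ≈ 0.0472

We need A² ∫|f|² 4πr² dr = 1, taking the integral from 0 to ∞.
The angular integral contributes 4π, leaving ∫₀^∞ r²|ψ|² dr.
Using ∫₀^∞ rⁿ e^(−αr) dr = n!/αⁿ⁺¹, carrying out the integral gives A² · π·b^3.
Plugging in b = 5.23 yields A = 0.04717.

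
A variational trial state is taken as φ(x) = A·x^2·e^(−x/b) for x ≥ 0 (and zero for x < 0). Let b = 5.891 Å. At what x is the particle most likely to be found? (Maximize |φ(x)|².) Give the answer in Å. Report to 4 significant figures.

The maximum of |φ(x)|² occurs where its derivative vanishes.
Solving yields x = 2·b.
With b = 5.891, the most probable position is 11.782 Å.

x ≈ 11.78 Å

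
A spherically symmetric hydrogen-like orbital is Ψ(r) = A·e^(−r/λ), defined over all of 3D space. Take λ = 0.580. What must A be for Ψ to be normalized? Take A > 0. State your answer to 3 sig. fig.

A ≈ 1.28

The normalization condition is ∫|Ψ|² 4πr² dr = 1 from 0 to ∞.
In 3D with spherical symmetry the volume element is 4πr² dr.
Using ∫₀^∞ rⁿ e^(−αr) dr = n!/αⁿ⁺¹, carrying out the integral gives A² · π·λ^3.
Setting this equal to 1 gives A² = 1/(π·λ^3).
With λ = 0.580: A² = 1.631 and A = 1.277.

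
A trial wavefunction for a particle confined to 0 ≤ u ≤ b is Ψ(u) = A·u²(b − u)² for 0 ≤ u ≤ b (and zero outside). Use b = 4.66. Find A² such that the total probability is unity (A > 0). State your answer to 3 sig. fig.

A^2 ≈ 0.000608

Normalization requires ∫|Ψ|² du = 1, integrated from 0 to b.
Expanding the polynomial and integrating term by term, with Ψ = A·u²(b − u)², the integral evaluates to A²·[b^9/630].
So A² = (b^9/630)^(−1).
Substituting b = 4.66 gives A² = 0.0006079, so A = 0.02466.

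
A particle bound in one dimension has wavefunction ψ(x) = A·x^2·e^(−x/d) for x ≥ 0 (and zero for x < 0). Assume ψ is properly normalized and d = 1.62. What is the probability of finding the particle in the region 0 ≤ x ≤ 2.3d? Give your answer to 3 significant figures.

|ψ|² is the probability density, so P = ∫_{0}^{2.3d} |ψ|² dx.
With A² fixed by ∫|ψ|² = 1, i.e. A² = (3·d^5/4)^(−1), substitute and integrate.
In terms of u = x/d (A² and the length scale cancel between numerator and denominator), P = [∫_{0}^{2.3} u^4·e^(-2·u) du] / [∫_{0}^{∞} u^4·e^(-2·u) du].
An antiderivative of u^4·e^(-2·u) is -(u^4/2 + u^3 + 3·u^2/2 + 3·u/2 + 3/4)·e^(-2·u); evaluating from 0 to 2.3 gives ≈ 0.36507, while the full integral is 3/4.
Evaluating gives P = 0.4868.

P ≈ 0.487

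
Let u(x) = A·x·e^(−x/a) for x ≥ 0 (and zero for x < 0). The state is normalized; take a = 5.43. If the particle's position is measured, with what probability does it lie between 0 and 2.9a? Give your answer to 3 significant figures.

|u|² is the probability density, so P = ∫_{0}^{2.9a} |u|² dx.
The normalization integral ∫|u|²dx over the whole domain equals a^3/4·A², and A² cancels in the ratio.
In terms of t = x/a (A² and the length scale cancel between numerator and denominator), P = [∫_{0}^{2.9} t^2·e^(-2·t) dt] / [∫_{0}^{∞} t^2·e^(-2·t) dt].
With ∫ t^2·e^(-2·t) dt = -(2·t^2 + 2·t + 1)·e^(-2·t)/4 + C, the region integral is 1/4 - 1181·e^(-29/5)/200 and the full one is 1/4.
The result is P = 0.9285.

P ≈ 0.928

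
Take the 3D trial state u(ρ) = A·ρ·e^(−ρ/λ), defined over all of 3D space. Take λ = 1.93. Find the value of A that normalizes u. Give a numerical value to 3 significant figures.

A ≈ 0.0629

Require ∫ |u|² 4πρ² dρ = 1 over the whole domain.
In 3D with spherical symmetry the volume element is 4πρ² dρ.
Using ∫₀^∞ ρⁿ e^(−αρ) dρ = n!/αⁿ⁺¹, ∫|u|² 4πρ² dρ = A²·(3·π·λ^5).
Hence A² = 1/[3·π·λ^5].
Substituting λ = 1.93 gives A² = 0.003962, so A = 0.06295.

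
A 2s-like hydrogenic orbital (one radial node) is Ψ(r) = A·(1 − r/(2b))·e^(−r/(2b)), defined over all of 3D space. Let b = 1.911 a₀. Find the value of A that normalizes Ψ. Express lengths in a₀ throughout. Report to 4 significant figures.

A ≈ 0.07551 a₀^(-3/2)

The normalization condition is ∫|Ψ|² 4πr² dr = 1 from 0 to ∞.
In 3D with spherical symmetry the volume element is 4πr² dr.
With ∫₀^∞ r^4 e^(−αr) dr = 4!/α^5, carrying out the integral gives A² · 8·π·b^3.
With b = 1.911: A² = 0.0057014 and A = 0.075507.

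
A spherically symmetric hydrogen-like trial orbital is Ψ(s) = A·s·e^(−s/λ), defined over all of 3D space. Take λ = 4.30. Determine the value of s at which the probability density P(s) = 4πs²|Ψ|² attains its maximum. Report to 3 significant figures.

s ≈ 8.60

Set d/ds [P(s) = 4πs²|Ψ|²] = 0 and solve for s > 0.
Solving yields s = 2·λ.
With λ = 4.30, the most probable radial distance is 8.600.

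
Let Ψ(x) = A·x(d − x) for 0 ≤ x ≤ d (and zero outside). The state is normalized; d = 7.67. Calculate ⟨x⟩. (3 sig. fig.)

⟨x⟩ = ∫ x |Ψ|² dx over the full domain.
Expanding the polynomial and integrating term by term, the ratio of the moment integral to the normalization integral gives ⟨x⟩ = d/2.
Putting d = 7.67 gives 3.835.

⟨x⟩ ≈ 3.84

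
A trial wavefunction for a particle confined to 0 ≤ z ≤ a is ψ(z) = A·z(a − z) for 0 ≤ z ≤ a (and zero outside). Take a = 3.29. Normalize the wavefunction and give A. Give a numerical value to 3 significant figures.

The normalization condition is ∫|ψ|² dz = 1 from 0 to a.
The integral (without the A² prefactor) comes out to a^5/30.
So A² = (a^5/30)^(−1).
Substituting a = 3.29 gives A² = 0.07783, so A = 0.2790.

A ≈ 0.279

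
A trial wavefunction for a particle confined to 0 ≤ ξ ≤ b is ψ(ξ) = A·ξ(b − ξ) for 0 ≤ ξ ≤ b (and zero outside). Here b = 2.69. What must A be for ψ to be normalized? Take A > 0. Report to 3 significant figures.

A ≈ 0.462

Normalization requires ∫|ψ|² dξ = 1, integrated from 0 to b.
Carrying out the integral gives A² · b^5/30.
Plugging in b = 2.69 yields A = 0.4615.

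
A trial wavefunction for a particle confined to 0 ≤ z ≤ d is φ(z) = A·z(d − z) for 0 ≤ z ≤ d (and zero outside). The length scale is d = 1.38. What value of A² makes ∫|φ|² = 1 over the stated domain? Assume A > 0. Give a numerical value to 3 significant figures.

A^2 ≈ 5.99

Require ∫ |φ|² dz = 1 over the whole domain.
Expanding the polynomial and integrating term by term, ∫|φ|² dz = A²·(d^5/30).
Hence A² = 1/[d^5/30].
With d = 1.38: A² = 5.994 and A = 2.448.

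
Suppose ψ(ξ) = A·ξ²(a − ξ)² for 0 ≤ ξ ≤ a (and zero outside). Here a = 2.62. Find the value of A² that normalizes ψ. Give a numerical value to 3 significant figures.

A^2 ≈ 0.108

We need A² ∫|f|² dξ = 1, taking the integral from 0 to a.
The integral (without the A² prefactor) comes out to a^9/630.
With a = 2.62: A² = 0.1083 and A = 0.3291.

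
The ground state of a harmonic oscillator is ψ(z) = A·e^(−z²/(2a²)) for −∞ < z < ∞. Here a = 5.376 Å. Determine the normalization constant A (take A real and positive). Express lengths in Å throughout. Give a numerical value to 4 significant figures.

A ≈ 0.3240 Å^(-1/2)

We need A² ∫|f|² dz = 1, taking the integral from −∞ to ∞.
∫|ψ|² dz = A²·(√(π)·a).
Hence A² = 1/[√(π)·a].
Substituting a = 5.376 gives A² = 0.10495, so A = 0.32395.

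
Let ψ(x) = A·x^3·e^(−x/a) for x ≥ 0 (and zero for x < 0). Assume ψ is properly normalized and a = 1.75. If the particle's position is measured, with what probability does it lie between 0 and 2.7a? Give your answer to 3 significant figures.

P ≈ 0.298

The probability is P = ∫ |ψ|² dx over [0, 2.7a].
Since A² = 1/(45·a^7/8), this is the region integral divided by the full normalization integral.
Substituting u = x/a, A² and the length scale cancel in the ratio: P = ∫_{0}^{2.7} u^6·e^(-2·u) du / ∫_{0}^{∞} u^6·e^(-2·u) du.
An antiderivative of u^6·e^(-2·u) is -(4·u^6 + 12·u^5 + 30·u^4 + 60·u^3 + 90·u^2 + 90·u + 45)·e^(-2·u)/8; evaluating from 0 to 2.7 gives ≈ 1.6781, while the full integral is 45/8.
Taking the ratio, P = 0.2983.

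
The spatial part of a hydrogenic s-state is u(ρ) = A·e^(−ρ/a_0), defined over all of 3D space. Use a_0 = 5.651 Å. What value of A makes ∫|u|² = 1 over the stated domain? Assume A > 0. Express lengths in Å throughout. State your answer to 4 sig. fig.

A ≈ 0.04200 Å^(-3/2)

Require ∫ |u|² 4πρ² dρ = 1 over the whole domain.
Carrying out the integral gives A² · π·a_0^3.
Setting this equal to 1 gives A² = 1/(π·a_0^3).
Substituting a_0 = 5.651 gives A² = 0.0017639, so A = 0.041999.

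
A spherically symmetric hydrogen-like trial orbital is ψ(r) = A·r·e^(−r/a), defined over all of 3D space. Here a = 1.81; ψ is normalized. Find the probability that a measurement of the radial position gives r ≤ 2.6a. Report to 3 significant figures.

P ≈ 0.594

P = ∫ |ψ|² 4πr² dr over r ≤ 2.6a.
A² is fixed by ∫₀^∞ 4πr²|ψ|² dr = 1, i.e. A² = (3·π·a^5)^(−1).
Let u = r/a; then A², 4π and the length scale all cancel, so P = ∫_{0}^{2.6} u^4·e^(-2·u) du ÷ ∫_{0}^{∞} u^4·e^(-2·u) du.
Using ∫ u^4·e^(-2·u) du = -(u^4/2 + u^3 + 3·u^2/2 + 3·u/2 + 3/4)·e^(-2·u), the numerator is ≈ 0.44540 and the denominator is 3/4.
Taking the ratio yields P = 0.5939.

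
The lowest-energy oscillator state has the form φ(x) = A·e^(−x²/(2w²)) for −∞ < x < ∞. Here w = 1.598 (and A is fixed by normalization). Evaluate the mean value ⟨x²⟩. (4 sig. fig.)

⟨x^2⟩ ≈ 1.277

By definition ⟨x²⟩ = ∫ x^2 |φ(x)|² dx.
Evaluating both integrals, ⟨x²⟩ = w^2/2.
With w = 1.598, ⟨x^2⟩ = 1.2768.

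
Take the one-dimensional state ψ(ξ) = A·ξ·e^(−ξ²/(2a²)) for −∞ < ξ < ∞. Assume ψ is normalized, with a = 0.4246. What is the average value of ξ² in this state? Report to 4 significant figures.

⟨ξ^2⟩ ≈ 0.2704

The expectation value is the |ψ|²-weighted average of ξ^2: ∫ ξ^2|ψ|² dξ.
Differentiating ∫e^(−αξ²) dξ = √(π/α) under α to get the higher moments, since the A² factors cancel between numerator and denominator, ⟨ξ²⟩ = 3·a^2/2.
With a = 0.4246, ⟨ξ^2⟩ = 0.27043.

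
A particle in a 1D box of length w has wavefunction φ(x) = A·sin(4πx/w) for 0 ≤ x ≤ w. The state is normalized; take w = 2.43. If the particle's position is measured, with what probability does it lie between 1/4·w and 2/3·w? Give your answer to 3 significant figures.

P ≈ 0.451

The probability is P = ∫ |φ|² dx over [1/4·w, 2/3·w].
The normalization integral ∫|φ|²dx over the whole domain equals w/2·A², and A² cancels in the ratio.
Substituting u = x/w, A² and the length scale cancel in the ratio: P = ∫_{1/4}^{2/3} sin(4·π·u)^2 du / ∫_{0}^{1} sin(4·π·u)^2 du.
Using ∫ sin(4·π·u)^2 du = u/2 - sin(4·π·u)·cos(4·π·u)/(8·π), the numerator is √(3)/(32·π) + 5/24 and the denominator is 1/2.
This works out to P = √(3)/(16·π) + 5/12.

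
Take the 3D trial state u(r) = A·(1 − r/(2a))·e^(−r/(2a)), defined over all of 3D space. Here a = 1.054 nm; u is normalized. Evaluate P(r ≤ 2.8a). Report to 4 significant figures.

With dV = 4πr²dr, the probability is ∫|u|² dV over r ≤ 2.8a.
Normalization gives A² = 1/(8·π·a^3).
In terms of t = r/a (A², 4π and the length scale all cancel between numerator and denominator), P = [∫_{0}^{2.8} t^2·(1 - t/2)^2·e^(-t) dt] / [∫_{0}^{∞} t^2·(1 - t/2)^2·e^(-t) dt].
An antiderivative of t^2·(1 - t/2)^2·e^(-t) is -(t^4/4 + t^2 + 2·t + 2)·e^(-t); evaluating from 0 to 2.8 gives ≈ 0.126661, while the full integral is 2.
This evaluates to P = 0.063330.

P ≈ 0.06333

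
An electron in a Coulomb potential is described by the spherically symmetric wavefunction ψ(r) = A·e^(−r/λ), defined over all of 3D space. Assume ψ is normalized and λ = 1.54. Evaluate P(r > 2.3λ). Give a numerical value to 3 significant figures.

P ≈ 0.163

With dV = 4πr²dr, the probability is ∫|ψ|² dV over r > 2.3λ.
A² is fixed by ∫₀^∞ 4πr²|ψ|² dr = 1, i.e. A² = (π·λ^3)^(−1).
Substituting u = r/λ, A², 4π and the length scale all cancel in the ratio: P = ∫_{2.3}^{∞} u^2·e^(-2·u) du / ∫_{0}^{∞} u^2·e^(-2·u) du.
With ∫ u^2·e^(-2·u) du = -(2·u^2 + 2·u + 1)·e^(-2·u)/4 + C, the region integral is 809·e^(-23/5)/200 and the full one is 1/4.
This evaluates to P = 0.1626.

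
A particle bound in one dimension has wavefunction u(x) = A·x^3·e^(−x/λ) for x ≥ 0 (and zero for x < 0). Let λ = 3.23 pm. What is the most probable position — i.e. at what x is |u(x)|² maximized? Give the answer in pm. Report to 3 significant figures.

Differentiate |u(x)|² with respect to x and set to zero.
Solving yields x = 3·λ.
With λ = 3.23, the most probable position is 9.690 pm.

x ≈ 9.69 pm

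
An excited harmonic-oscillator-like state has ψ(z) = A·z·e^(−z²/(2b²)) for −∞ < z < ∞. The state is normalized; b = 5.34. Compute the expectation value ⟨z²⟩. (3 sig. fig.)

⟨z^2⟩ ≈ 42.8

⟨z²⟩ = ∫ z^2 |ψ|² dz over the full domain.
Using the Gaussian integral ∫_{−∞}^{∞} e^(−αz²) dz = √(π/α), since the A² factors cancel between numerator and denominator, ⟨z²⟩ = 3·b^2/2.
With b = 5.34, ⟨z^2⟩ = 42.77.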